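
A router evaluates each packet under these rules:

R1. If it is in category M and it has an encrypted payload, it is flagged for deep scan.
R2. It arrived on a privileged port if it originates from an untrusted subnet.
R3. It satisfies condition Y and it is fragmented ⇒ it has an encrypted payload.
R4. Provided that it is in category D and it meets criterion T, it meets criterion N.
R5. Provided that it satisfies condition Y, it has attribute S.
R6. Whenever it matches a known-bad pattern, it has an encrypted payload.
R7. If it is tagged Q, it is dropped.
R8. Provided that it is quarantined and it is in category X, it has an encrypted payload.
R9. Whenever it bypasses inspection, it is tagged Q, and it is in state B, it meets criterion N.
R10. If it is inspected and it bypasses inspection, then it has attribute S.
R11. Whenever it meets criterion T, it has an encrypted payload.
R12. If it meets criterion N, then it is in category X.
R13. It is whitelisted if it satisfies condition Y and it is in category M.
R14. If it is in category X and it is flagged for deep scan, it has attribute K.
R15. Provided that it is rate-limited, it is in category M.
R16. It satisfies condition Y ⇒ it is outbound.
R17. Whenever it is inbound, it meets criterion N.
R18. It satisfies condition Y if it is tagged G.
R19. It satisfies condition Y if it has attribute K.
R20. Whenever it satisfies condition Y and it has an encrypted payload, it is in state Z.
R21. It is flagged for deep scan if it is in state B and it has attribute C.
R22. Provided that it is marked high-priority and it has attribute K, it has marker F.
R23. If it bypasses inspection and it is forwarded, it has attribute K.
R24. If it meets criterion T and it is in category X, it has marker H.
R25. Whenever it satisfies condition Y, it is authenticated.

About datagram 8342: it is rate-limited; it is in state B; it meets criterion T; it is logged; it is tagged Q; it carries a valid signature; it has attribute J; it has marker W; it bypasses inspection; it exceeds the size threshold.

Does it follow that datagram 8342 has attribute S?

Yes

By R9 (it bypasses inspection, it is tagged Q, it is in state B): it meets criterion N.
By R11 (it meets criterion T): it has an encrypted payload.
By R12 (it meets criterion N): it is in category X.
By R15 (it is rate-limited): it is in category M.
By R1 (it is in category M, it has an encrypted payload): it is flagged for deep scan.
By R14 (it is in category X, it is flagged for deep scan): it has attribute K.
By R19 (it has attribute K): it satisfies condition Y.
By R5 (it satisfies condition Y): it has attribute S.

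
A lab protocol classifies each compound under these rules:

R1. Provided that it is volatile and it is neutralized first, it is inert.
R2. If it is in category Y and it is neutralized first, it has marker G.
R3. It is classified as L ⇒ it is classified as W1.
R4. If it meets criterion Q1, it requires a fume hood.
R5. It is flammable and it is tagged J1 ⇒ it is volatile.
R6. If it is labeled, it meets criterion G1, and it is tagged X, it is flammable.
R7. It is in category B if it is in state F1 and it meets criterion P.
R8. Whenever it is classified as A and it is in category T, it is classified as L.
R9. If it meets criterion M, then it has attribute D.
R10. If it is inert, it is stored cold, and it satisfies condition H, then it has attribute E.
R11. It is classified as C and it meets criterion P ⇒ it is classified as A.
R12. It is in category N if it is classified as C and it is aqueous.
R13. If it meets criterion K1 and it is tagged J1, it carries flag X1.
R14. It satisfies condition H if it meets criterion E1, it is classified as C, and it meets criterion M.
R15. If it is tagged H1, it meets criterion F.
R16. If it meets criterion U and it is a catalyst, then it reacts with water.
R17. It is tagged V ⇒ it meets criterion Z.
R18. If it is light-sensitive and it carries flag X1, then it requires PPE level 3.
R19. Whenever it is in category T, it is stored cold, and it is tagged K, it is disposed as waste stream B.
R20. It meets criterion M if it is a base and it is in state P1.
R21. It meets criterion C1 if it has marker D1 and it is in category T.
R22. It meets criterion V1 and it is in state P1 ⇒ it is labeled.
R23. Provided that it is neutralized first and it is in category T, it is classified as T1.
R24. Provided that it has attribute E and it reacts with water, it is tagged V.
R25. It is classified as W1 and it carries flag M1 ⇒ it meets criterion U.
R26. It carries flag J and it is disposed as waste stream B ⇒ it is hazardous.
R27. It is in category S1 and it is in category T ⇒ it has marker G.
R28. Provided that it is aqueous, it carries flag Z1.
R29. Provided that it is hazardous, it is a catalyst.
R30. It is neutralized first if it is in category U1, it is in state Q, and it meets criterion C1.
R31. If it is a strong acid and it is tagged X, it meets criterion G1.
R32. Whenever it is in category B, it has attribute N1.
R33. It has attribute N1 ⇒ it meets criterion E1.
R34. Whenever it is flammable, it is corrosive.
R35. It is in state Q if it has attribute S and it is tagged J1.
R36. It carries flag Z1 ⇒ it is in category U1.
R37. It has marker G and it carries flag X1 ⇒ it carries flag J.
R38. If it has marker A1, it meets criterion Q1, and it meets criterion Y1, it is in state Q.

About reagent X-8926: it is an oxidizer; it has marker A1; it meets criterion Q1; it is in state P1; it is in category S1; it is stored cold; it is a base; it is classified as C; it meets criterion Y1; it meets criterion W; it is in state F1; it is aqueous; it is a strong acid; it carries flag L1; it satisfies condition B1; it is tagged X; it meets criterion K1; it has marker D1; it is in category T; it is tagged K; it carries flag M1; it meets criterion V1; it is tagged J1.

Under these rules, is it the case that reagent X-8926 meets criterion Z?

Forward chaining from the given facts derives: requires a fume hood, is in category N, carries flag X1, is disposed as waste stream B, meets criterion M, meets criterion C1, is labeled, has marker G, carries flag Z1, meets criterion G1, is in category U1, carries flag J, is in state Q, is flammable, has attribute D, is hazardous, is a catalyst, is neutralized first, is corrosive, is volatile, is classified as T1, is inert.
The only rule concluding "it meets criterion Z" is R17, which needs "it is tagged V"; that is never established.

No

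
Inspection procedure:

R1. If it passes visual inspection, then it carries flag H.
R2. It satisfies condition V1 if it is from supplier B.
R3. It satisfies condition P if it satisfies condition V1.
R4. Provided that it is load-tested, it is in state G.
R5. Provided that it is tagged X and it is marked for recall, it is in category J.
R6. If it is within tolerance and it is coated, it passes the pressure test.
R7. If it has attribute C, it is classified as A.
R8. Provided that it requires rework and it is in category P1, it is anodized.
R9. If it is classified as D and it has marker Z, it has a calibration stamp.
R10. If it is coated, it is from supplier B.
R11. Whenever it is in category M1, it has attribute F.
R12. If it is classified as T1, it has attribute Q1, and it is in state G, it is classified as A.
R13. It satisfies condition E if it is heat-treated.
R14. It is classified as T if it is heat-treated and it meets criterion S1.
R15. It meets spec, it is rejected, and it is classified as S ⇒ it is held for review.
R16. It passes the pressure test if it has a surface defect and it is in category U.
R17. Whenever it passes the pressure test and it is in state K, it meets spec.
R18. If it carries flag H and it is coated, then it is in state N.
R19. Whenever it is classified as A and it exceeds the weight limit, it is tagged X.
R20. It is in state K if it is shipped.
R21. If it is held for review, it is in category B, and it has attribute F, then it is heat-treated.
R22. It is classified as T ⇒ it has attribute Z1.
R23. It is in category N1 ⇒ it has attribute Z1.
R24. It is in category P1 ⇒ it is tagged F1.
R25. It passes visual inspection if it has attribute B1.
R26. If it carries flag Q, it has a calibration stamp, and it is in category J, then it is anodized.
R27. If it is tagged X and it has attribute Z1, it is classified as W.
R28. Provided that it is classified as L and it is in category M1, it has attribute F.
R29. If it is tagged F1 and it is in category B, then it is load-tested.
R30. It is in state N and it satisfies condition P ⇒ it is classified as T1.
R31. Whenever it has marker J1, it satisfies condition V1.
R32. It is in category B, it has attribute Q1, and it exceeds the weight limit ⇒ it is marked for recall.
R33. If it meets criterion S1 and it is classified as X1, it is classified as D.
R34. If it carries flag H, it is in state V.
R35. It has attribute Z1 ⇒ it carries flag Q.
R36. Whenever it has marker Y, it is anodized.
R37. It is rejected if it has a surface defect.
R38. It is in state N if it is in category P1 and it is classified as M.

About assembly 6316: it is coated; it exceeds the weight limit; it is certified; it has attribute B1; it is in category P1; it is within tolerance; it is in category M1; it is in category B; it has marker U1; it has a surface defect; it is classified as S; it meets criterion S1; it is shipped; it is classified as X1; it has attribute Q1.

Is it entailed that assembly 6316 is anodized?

No

Forward chaining from the given facts derives: passes the pressure test, is from supplier B, has attribute F, is in state K, is tagged F1, passes visual inspection, is load-tested, is marked for recall, is classified as D, is rejected, carries flag H, satisfies condition V1, satisfies condition P, is in state G, meets spec, is in state N, is classified as T1, is in state V, is classified as A, is held for review, is tagged X, is heat-treated, is in category J, satisfies condition E, is classified as T, has attribute Z1, is classified as W, carries flag Q.
Rules concluding "it is anodized": R8 needs "it requires rework"; R26 needs "it has a calibration stamp"; R36 needs "it has marker Y" — none of these are established.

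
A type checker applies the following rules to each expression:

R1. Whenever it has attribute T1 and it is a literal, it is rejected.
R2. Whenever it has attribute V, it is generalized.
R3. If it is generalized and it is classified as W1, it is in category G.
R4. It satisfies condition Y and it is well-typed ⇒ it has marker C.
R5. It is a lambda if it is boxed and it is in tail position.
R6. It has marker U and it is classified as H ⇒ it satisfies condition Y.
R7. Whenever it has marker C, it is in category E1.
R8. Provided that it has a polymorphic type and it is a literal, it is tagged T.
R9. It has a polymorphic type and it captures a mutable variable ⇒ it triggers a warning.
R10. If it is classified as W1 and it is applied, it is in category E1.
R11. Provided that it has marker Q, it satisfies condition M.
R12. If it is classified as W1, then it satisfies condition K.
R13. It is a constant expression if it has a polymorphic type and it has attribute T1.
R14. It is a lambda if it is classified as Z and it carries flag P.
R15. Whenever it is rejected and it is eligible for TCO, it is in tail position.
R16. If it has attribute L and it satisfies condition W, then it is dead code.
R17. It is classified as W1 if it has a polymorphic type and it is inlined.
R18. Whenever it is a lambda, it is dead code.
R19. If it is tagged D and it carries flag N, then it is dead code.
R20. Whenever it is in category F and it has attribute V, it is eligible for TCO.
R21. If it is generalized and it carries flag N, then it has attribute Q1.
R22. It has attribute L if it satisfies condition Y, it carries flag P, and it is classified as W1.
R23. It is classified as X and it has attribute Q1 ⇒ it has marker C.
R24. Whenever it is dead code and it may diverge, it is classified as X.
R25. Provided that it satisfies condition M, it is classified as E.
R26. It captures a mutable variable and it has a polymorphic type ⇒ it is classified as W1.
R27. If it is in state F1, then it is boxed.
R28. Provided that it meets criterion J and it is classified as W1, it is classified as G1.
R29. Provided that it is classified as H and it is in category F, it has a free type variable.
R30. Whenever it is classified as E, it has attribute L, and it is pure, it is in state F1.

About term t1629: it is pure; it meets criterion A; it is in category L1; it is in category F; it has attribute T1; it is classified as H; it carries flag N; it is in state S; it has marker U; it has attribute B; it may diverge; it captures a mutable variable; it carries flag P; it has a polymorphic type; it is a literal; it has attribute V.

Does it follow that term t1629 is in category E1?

Forward chaining from the given facts derives: is rejected, is generalized, satisfies condition Y, is tagged T, triggers a warning, is a constant expression, is eligible for TCO, has attribute Q1, is classified as W1, has a free type variable, is in category G, satisfies condition K, is in tail position, has attribute L.
Rules concluding "it is in category E1": R7 needs "it has marker C"; R10 needs "it is applied" — none of these are established.

No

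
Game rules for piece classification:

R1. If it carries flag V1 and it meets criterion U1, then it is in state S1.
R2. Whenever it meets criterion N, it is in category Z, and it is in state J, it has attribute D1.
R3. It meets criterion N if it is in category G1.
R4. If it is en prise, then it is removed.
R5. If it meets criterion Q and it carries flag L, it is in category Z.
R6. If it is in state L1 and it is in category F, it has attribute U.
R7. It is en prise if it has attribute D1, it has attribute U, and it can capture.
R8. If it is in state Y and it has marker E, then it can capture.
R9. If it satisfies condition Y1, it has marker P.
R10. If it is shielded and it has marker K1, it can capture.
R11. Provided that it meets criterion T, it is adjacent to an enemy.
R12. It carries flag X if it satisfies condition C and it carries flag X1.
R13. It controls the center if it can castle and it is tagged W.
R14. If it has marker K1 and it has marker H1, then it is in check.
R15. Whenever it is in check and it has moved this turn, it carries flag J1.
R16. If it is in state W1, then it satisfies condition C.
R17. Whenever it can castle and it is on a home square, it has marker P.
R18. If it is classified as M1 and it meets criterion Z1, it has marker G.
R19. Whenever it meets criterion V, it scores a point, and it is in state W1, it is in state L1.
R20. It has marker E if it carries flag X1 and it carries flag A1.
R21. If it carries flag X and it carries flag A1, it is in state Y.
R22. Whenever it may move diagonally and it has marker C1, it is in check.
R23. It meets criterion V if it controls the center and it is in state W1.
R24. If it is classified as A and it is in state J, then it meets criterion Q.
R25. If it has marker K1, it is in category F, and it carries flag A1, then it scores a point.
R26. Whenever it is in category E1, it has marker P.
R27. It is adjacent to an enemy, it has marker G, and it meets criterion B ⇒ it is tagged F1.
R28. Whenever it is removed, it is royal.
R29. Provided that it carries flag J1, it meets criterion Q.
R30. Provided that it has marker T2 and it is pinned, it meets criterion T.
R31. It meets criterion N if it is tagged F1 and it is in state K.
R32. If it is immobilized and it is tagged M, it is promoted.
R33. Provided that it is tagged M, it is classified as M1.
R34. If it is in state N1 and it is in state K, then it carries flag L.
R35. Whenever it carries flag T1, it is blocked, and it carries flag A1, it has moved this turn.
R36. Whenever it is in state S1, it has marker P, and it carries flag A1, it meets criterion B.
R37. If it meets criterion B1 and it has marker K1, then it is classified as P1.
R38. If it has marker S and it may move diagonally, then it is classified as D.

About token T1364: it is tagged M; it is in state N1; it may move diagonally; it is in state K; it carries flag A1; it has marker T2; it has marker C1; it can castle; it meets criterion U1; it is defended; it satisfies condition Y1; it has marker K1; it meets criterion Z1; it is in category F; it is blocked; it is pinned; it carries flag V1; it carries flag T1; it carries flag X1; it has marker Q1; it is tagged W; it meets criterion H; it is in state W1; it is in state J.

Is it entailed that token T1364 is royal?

By R1 (it carries flag V1, it meets criterion U1): it is in state S1.
By R9 (it satisfies condition Y1): it has marker P.
By R13 (it can castle, it is tagged W): it controls the center.
By R16 (it is in state W1): it satisfies condition C.
By R20 (it carries flag X1, it carries flag A1): it has marker E.
By R22 (it may move diagonally, it has marker C1): it is in check.
By R23 (it controls the center, it is in state W1): it meets criterion V.
By R25 (it has marker K1, it is in category F, it carries flag A1): it scores a point.
By R30 (it has marker T2, it is pinned): it meets criterion T.
By R33 (it is tagged M): it is classified as M1.
By R34 (it is in state N1, it is in state K): it carries flag L.
By R35 (it carries flag T1, it is blocked, it carries flag A1): it has moved this turn.
By R36 (it is in state S1, it has marker P, it carries flag A1): it meets criterion B.
By R11 (it meets criterion T): it is adjacent to an enemy.
By R12 (it satisfies condition C, it carries flag X1): it carries flag X.
By R15 (it is in check, it has moved this turn): it carries flag J1.
By R18 (it is classified as M1, it meets criterion Z1): it has marker G.
By R19 (it meets criterion V, it scores a point, it is in state W1): it is in state L1.
By R21 (it carries flag X, it carries flag A1): it is in state Y.
By R27 (it is adjacent to an enemy, it has marker G, it meets criterion B): it is tagged F1.
By R29 (it carries flag J1): it meets criterion Q.
By R31 (it is tagged F1, it is in state K): it meets criterion N.
By R5 (it meets criterion Q, it carries flag L): it is in category Z.
By R6 (it is in state L1, it is in category F): it has attribute U.
By R8 (it is in state Y, it has marker E): it can capture.
By R2 (it meets criterion N, it is in category Z, it is in state J): it has attribute D1.
By R7 (it has attribute D1, it has attribute U, it can capture): it is en prise.
By R4 (it is en prise): it is removed.
By R28 (it is removed): it is royal.

Yes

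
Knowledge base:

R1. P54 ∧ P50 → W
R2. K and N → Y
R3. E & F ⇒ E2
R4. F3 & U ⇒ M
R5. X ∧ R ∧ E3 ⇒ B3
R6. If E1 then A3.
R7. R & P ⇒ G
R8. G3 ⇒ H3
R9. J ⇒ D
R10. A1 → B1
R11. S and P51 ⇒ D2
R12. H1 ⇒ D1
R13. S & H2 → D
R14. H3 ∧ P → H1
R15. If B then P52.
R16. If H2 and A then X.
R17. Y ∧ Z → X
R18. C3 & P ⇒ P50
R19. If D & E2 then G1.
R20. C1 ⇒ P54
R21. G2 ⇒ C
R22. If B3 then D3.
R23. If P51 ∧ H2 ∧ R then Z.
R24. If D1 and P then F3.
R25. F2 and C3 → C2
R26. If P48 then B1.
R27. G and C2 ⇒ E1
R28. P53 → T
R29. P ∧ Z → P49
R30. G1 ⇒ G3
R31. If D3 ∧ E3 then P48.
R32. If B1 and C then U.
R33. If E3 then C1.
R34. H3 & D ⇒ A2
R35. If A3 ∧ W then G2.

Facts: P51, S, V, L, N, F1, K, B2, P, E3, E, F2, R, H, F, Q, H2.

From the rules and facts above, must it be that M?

Forward chaining from the given facts derives: Y, E2, G, D2, D, G1, Z, P49, G3, C1, H3, H1, X, P54, A2, B3, D1, D3, F3, P48, B1.
The only rule concluding M is R4, which needs U; that is never established.

No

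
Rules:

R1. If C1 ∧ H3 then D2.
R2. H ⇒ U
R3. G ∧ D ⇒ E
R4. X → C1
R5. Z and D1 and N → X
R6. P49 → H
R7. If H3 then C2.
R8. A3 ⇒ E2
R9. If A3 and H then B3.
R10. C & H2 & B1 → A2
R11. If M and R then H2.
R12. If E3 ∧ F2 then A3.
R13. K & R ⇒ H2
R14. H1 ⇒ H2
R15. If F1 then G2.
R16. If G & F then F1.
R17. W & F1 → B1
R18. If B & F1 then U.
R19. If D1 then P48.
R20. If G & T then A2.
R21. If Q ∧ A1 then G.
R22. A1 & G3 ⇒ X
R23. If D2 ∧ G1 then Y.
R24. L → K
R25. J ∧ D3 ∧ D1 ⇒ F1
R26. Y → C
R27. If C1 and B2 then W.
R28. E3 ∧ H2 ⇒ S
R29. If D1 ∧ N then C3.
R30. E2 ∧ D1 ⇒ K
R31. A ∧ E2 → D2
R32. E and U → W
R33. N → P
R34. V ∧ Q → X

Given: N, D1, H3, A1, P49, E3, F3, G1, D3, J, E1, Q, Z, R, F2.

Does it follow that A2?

No

Forward chaining from the given facts derives: X, H, C2, A3, P48, G, F1, C3, P, U, C1, E2, B3, G2, K, D2, H2, Y, C, S.
Rules concluding A2: R10 needs B1; R20 needs T — none of these are established.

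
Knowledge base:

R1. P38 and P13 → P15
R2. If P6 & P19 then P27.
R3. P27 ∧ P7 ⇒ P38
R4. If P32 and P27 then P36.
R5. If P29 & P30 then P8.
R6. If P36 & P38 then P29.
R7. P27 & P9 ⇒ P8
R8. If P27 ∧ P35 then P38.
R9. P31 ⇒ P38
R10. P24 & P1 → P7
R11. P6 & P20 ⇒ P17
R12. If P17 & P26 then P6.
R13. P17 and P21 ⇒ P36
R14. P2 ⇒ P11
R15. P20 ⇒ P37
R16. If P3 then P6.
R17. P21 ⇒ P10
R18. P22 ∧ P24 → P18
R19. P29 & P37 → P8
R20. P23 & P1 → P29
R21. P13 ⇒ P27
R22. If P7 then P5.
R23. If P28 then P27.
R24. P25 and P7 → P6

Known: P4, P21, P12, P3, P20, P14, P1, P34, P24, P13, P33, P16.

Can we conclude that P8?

Yes

P7  (by R10: P24, P1)
P37  (by R15: P20)
P6  (by R16: P3)
P27  (by R21: P13)
P38  (by R3: P27, P7)
P17  (by R11: P6, P20)
P36  (by R13: P17, P21)
P29  (by R6: P36, P38)
P8  (by R19: P29, P37)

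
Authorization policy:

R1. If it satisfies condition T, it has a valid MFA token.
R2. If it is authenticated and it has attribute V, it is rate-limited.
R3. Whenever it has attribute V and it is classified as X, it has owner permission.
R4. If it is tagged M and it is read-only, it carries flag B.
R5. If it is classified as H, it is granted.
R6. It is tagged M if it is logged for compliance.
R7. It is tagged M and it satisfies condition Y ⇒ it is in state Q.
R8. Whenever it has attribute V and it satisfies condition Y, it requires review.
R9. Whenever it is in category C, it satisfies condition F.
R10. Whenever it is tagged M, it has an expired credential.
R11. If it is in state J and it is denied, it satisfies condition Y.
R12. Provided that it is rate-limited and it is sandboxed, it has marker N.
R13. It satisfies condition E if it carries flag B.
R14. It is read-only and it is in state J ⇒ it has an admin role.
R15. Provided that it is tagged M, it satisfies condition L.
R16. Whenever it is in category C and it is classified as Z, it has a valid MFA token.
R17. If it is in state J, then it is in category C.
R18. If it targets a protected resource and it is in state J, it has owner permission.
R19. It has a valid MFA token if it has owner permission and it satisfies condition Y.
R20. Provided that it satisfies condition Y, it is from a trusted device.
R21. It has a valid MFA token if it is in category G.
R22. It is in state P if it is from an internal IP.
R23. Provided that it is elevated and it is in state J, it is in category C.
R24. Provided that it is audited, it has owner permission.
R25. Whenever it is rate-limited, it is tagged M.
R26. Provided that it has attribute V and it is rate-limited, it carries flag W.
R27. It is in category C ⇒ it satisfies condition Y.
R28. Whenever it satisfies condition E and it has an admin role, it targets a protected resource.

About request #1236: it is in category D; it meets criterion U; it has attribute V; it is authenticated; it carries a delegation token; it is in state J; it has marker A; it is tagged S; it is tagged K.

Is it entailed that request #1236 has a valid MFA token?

No

Forward chaining from the given facts derives: is rate-limited, is in category C, is tagged M, carries flag W, satisfies condition Y, is in state Q, requires review, satisfies condition F, has an expired credential, satisfies condition L, is from a trusted device.
Rules concluding "it has a valid MFA token": R1 needs "it satisfies condition T"; R16 needs "it is classified as Z"; R19 needs "it has owner permission"; R21 needs "it is in category G" — none of these are established.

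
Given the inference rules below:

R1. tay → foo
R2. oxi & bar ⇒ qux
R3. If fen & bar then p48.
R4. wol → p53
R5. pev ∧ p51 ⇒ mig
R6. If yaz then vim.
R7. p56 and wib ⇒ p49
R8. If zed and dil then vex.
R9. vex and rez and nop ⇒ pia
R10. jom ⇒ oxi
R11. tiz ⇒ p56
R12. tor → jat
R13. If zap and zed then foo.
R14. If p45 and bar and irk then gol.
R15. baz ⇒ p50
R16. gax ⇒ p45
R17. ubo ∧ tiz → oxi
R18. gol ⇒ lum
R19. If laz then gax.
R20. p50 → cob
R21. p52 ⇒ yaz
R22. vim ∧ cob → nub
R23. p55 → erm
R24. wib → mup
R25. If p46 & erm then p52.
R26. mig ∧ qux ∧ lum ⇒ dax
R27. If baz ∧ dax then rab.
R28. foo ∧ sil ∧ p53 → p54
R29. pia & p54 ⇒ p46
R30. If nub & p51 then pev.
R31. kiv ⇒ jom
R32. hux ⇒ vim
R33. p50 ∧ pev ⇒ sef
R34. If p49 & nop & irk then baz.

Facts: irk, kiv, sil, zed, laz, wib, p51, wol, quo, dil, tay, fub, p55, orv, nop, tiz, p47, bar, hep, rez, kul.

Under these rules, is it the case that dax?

foo  (by R1: tay)
p53  (by R4: wol)
vex  (by R8: zed, dil)
pia  (by R9: vex, rez, nop)
p56  (by R11: tiz)
gax  (by R19: laz)
erm  (by R23: p55)
p54  (by R28: foo, sil, p53)
p46  (by R29: pia, p54)
jom  (by R31: kiv)
p49  (by R7: p56, wib)
oxi  (by R10: jom)
p45  (by R16: gax)
p52  (by R25: p46, erm)
baz  (by R34: p49, nop, irk)
qux  (by R2: oxi, bar)
gol  (by R14: p45, bar, irk)
p50  (by R15: baz)
lum  (by R18: gol)
cob  (by R20: p50)
yaz  (by R21: p52)
vim  (by R6: yaz)
nub  (by R22: vim, cob)
pev  (by R30: nub, p51)
mig  (by R5: pev, p51)
dax  (by R26: mig, qux, lum)

Yes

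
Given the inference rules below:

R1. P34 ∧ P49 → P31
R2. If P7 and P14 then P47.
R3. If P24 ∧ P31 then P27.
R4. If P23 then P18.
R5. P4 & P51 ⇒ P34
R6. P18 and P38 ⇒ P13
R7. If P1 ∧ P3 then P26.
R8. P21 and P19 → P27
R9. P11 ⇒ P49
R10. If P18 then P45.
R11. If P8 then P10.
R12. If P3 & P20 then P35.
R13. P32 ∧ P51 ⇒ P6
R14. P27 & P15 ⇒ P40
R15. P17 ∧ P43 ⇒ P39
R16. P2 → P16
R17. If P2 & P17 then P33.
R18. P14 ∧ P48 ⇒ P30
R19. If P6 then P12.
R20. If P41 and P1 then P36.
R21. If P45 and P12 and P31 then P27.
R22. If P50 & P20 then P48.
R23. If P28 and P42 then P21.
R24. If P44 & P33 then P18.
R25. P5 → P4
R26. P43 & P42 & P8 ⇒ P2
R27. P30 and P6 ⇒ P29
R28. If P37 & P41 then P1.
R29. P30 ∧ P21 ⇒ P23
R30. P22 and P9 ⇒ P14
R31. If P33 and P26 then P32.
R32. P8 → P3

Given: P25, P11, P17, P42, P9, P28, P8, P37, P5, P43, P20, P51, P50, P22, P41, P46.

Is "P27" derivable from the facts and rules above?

P49  (by R9: P11)
P48  (by R22: P50, P20)
P21  (by R23: P28, P42)
P4  (by R25: P5)
P2  (by R26: P43, P42, P8)
P1  (by R28: P37, P41)
P14  (by R30: P22, P9)
P3  (by R32: P8)
P34  (by R5: P4, P51)
P26  (by R7: P1, P3)
P33  (by R17: P2, P17)
P30  (by R18: P14, P48)
P23  (by R29: P30, P21)
P32  (by R31: P33, P26)
P31  (by R1: P34, P49)
P18  (by R4: P23)
P45  (by R10: P18)
P6  (by R13: P32, P51)
P12  (by R19: P6)
P27  (by R21: P45, P12, P31)

Yes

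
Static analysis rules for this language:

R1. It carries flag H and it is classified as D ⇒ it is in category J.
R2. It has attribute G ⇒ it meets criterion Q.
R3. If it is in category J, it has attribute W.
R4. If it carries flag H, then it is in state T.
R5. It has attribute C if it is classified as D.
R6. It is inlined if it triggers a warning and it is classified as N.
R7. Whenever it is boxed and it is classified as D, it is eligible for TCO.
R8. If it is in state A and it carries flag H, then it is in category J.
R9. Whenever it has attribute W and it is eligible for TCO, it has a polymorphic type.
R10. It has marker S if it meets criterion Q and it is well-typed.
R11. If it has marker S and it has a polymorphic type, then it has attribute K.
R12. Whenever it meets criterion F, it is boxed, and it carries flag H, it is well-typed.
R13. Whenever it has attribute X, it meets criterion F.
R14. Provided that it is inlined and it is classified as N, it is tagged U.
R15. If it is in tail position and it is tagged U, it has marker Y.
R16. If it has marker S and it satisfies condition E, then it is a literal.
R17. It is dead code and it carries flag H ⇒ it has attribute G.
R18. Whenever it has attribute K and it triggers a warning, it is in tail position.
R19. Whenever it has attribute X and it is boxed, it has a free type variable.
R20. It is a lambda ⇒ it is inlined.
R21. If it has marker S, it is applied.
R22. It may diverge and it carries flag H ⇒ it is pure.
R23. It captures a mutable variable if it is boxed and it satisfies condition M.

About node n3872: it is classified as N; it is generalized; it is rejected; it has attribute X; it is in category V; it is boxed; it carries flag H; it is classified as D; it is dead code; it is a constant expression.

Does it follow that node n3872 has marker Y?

No

Forward chaining from the given facts derives: is in category J, has attribute W, is in state T, has attribute C, is eligible for TCO, has a polymorphic type, meets criterion F, has attribute G, has a free type variable, meets criterion Q, is well-typed, has marker S, has attribute K, is applied.
The only rule concluding "it has marker Y" is R15, which needs "it is in tail position"; that is never established.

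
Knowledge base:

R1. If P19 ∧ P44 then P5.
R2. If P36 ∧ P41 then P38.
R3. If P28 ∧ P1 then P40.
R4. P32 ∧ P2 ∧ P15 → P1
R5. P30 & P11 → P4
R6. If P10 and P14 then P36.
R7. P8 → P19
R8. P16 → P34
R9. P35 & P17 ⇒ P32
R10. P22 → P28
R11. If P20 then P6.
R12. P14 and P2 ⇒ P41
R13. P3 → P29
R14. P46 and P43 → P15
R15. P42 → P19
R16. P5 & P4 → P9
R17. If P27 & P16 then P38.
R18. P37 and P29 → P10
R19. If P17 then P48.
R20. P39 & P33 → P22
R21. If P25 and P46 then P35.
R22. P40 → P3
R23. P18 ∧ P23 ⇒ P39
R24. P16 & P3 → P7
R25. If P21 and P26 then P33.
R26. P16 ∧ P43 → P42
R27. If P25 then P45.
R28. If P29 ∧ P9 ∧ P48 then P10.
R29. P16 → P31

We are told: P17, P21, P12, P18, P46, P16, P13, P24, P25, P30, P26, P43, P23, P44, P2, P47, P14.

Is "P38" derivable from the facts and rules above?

Forward chaining from the given facts derives: P34, P41, P15, P48, P35, P39, P33, P42, P45, P31, P32, P19, P22, P5, P1, P28, P40, P3, P7, P29.
Rules concluding P38: R2 needs P36; R17 needs P27 — none of these are established.

No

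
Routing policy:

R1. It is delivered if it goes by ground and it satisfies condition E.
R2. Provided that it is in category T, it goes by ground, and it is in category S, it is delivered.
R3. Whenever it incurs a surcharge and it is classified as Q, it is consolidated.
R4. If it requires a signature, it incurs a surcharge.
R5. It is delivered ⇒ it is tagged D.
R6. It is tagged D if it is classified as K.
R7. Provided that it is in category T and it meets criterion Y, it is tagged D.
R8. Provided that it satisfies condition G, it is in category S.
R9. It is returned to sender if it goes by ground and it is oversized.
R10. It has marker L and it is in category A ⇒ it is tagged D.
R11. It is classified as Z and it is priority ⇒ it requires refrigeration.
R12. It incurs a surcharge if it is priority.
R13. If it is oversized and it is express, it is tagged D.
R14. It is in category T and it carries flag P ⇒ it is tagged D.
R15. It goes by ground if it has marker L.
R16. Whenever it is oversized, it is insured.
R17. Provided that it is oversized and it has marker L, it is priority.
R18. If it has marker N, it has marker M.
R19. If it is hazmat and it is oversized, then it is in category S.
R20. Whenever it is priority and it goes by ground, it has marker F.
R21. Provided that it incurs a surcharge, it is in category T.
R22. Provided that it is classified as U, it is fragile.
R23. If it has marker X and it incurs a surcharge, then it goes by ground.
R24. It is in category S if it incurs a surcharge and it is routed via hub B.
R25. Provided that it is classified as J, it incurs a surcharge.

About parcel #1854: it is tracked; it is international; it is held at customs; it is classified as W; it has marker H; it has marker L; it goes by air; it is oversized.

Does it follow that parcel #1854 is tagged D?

Forward chaining from the given facts derives: goes by ground, is insured, is priority, has marker F, is returned to sender, incurs a surcharge, is in category T.
Rules concluding "it is tagged D": R5 needs "it is delivered"; R6 needs "it is classified as K"; R7 needs "it meets criterion Y"; R10 needs "it is in category A"; R13 needs "it is express"; R14 needs "it carries flag P" — none of these are established.

No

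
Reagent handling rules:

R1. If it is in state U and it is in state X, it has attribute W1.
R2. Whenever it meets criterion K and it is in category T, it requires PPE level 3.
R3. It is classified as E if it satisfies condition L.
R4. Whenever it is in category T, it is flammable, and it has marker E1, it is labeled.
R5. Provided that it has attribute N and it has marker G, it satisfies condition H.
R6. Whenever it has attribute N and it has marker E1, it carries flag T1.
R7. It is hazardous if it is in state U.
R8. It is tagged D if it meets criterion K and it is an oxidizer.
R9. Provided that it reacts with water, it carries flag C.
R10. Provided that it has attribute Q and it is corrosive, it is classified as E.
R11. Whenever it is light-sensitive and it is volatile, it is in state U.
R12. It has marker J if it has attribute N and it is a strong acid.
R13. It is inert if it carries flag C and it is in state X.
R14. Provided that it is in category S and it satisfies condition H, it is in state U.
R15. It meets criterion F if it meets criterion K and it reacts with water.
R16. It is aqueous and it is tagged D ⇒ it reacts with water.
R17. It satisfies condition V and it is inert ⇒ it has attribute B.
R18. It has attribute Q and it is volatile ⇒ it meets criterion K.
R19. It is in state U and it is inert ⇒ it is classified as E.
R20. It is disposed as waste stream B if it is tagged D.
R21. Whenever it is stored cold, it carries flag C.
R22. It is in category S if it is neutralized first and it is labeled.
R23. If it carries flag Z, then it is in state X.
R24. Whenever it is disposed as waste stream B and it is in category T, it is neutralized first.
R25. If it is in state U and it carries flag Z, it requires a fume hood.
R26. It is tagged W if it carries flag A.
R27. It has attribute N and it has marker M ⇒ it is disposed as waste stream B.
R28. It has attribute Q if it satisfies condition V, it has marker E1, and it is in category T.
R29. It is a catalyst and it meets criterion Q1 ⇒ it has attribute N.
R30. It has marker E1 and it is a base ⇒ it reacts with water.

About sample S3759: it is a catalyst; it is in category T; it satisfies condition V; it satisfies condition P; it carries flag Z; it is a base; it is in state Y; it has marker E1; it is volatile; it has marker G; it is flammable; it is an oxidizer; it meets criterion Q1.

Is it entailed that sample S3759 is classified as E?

Yes

By R4 (it is in category T, it is flammable, it has marker E1): it is labeled.
By R23 (it carries flag Z): it is in state X.
By R28 (it satisfies condition V, it has marker E1, it is in category T): it has attribute Q.
By R29 (it is a catalyst, it meets criterion Q1): it has attribute N.
By R30 (it has marker E1, it is a base): it reacts with water.
By R5 (it has attribute N, it has marker G): it satisfies condition H.
By R9 (it reacts with water): it carries flag C.
By R13 (it carries flag C, it is in state X): it is inert.
By R18 (it has attribute Q, it is volatile): it meets criterion K.
By R8 (it meets criterion K, it is an oxidizer): it is tagged D.
By R20 (it is tagged D): it is disposed as waste stream B.
By R24 (it is disposed as waste stream B, it is in category T): it is neutralized first.
By R22 (it is neutralized first, it is labeled): it is in category S.
By R14 (it is in category S, it satisfies condition H): it is in state U.
By R19 (it is in state U, it is inert): it is classified as E.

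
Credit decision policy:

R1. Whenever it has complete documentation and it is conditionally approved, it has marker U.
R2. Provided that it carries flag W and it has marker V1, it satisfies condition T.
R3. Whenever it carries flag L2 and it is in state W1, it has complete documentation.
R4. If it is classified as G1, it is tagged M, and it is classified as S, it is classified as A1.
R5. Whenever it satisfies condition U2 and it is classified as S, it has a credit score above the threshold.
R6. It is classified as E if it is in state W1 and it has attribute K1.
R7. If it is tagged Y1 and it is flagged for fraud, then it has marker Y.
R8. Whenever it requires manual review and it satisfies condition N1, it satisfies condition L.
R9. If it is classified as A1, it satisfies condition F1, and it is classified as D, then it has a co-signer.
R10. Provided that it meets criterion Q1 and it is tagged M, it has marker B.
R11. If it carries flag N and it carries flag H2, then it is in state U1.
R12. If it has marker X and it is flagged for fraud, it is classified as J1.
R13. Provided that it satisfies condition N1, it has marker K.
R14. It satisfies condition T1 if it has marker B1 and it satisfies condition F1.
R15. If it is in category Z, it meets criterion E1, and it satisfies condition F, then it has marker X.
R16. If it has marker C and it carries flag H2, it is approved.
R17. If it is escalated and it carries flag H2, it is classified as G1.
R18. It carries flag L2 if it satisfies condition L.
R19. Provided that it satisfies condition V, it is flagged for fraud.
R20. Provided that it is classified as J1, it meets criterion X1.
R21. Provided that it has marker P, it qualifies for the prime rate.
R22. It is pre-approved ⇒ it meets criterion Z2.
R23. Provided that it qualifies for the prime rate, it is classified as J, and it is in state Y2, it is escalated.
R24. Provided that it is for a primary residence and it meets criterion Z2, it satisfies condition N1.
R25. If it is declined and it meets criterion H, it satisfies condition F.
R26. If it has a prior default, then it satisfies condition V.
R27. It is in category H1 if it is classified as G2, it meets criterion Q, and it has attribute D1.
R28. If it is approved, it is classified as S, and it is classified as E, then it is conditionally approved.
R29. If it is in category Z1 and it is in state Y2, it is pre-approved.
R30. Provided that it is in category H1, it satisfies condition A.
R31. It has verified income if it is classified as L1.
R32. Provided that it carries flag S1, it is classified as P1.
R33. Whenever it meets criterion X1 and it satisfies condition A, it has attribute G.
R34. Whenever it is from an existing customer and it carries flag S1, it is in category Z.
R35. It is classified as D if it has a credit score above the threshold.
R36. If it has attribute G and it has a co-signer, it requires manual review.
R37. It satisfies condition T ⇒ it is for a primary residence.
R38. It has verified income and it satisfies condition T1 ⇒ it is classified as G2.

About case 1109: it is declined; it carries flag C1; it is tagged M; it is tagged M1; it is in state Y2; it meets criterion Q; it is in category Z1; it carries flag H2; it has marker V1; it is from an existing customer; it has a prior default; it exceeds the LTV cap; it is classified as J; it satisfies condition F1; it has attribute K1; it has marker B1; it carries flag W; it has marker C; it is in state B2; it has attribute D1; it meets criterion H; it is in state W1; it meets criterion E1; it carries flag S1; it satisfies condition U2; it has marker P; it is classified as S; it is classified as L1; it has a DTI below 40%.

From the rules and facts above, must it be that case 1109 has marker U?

Yes

By R2 (it carries flag W, it has marker V1): it satisfies condition T.
By R5 (it satisfies condition U2, it is classified as S): it has a credit score above the threshold.
By R6 (it is in state W1, it has attribute K1): it is classified as E.
By R14 (it has marker B1, it satisfies condition F1): it satisfies condition T1.
By R16 (it has marker C, it carries flag H2): it is approved.
By R21 (it has marker P): it qualifies for the prime rate.
By R23 (it qualifies for the prime rate, it is classified as J, it is in state Y2): it is escalated.
By R25 (it is declined, it meets criterion H): it satisfies condition F.
By R26 (it has a prior default): it satisfies condition V.
By R28 (it is approved, it is classified as S, it is classified as E): it is conditionally approved.
By R29 (it is in category Z1, it is in state Y2): it is pre-approved.
By R31 (it is classified as L1): it has verified income.
By R34 (it is from an existing customer, it carries flag S1): it is in category Z.
By R35 (it has a credit score above the threshold): it is classified as D.
By R37 (it satisfies condition T): it is for a primary residence.
By R38 (it has verified income, it satisfies condition T1): it is classified as G2.
By R15 (it is in category Z, it meets criterion E1, it satisfies condition F): it has marker X.
By R17 (it is escalated, it carries flag H2): it is classified as G1.
By R19 (it satisfies condition V): it is flagged for fraud.
By R22 (it is pre-approved): it meets criterion Z2.
By R24 (it is for a primary residence, it meets criterion Z2): it satisfies condition N1.
By R27 (it is classified as G2, it meets criterion Q, it has attribute D1): it is in category H1.
By R30 (it is in category H1): it satisfies condition A.
By R4 (it is classified as G1, it is tagged M, it is classified as S): it is classified as A1.
By R9 (it is classified as A1, it satisfies condition F1, it is classified as D): it has a co-signer.
By R12 (it has marker X, it is flagged for fraud): it is classified as J1.
By R20 (it is classified as J1): it meets criterion X1.
By R33 (it meets criterion X1, it satisfies condition A): it has attribute G.
By R36 (it has attribute G, it has a co-signer): it requires manual review.
By R8 (it requires manual review, it satisfies condition N1): it satisfies condition L.
By R18 (it satisfies condition L): it carries flag L2.
By R3 (it carries flag L2, it is in state W1): it has complete documentation.
By R1 (it has complete documentation, it is conditionally approved): it has marker U.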